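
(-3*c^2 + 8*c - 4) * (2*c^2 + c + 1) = -6*c^4 + 13*c^3 - 3*c^2 + 4*c - 4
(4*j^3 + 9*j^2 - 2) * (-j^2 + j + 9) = -4*j^5 - 5*j^4 + 45*j^3 + 83*j^2 - 2*j - 18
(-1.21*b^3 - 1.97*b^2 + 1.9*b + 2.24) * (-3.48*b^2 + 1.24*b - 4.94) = 4.2108*b^5 + 5.3552*b^4 - 3.0774*b^3 + 4.2926*b^2 - 6.6084*b - 11.0656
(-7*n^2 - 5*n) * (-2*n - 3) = 14*n^3 + 31*n^2 + 15*n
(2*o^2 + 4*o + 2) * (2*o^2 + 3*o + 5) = 4*o^4 + 14*o^3 + 26*o^2 + 26*o + 10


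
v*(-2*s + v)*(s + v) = -2*s^2*v - s*v^2 + v^3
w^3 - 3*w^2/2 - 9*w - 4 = (w - 4)*(w + 1/2)*(w + 2)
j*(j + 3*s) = j^2 + 3*j*s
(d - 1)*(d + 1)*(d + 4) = d^3 + 4*d^2 - d - 4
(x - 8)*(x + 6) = x^2 - 2*x - 48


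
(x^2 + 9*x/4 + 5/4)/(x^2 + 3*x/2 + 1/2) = (4*x + 5)/(2*(2*x + 1))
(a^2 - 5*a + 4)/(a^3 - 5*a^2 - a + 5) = (a - 4)/(a^2 - 4*a - 5)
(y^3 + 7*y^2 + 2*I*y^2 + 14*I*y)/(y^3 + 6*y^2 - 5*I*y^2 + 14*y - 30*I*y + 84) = y*(y + 7)/(y^2 + y*(6 - 7*I) - 42*I)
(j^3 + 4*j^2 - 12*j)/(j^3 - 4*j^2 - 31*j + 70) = j*(j + 6)/(j^2 - 2*j - 35)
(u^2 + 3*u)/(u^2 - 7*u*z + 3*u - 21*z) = u/(u - 7*z)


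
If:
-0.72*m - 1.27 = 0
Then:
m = -1.76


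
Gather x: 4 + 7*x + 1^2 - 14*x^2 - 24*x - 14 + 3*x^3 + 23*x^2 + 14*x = 3*x^3 + 9*x^2 - 3*x - 9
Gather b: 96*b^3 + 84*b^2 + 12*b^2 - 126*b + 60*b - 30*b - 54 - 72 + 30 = 96*b^3 + 96*b^2 - 96*b - 96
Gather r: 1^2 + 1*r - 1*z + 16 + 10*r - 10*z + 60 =11*r - 11*z + 77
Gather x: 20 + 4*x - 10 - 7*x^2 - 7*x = -7*x^2 - 3*x + 10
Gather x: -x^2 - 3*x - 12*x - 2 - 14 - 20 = -x^2 - 15*x - 36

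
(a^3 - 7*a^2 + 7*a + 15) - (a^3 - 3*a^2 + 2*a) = -4*a^2 + 5*a + 15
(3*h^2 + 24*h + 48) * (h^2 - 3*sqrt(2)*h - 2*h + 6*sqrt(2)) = 3*h^4 - 9*sqrt(2)*h^3 + 18*h^3 - 54*sqrt(2)*h^2 - 96*h + 288*sqrt(2)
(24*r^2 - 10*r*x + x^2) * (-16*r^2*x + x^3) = -384*r^4*x + 160*r^3*x^2 + 8*r^2*x^3 - 10*r*x^4 + x^5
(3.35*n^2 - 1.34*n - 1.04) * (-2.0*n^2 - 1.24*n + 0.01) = -6.7*n^4 - 1.474*n^3 + 3.7751*n^2 + 1.2762*n - 0.0104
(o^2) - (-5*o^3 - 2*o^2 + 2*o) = 5*o^3 + 3*o^2 - 2*o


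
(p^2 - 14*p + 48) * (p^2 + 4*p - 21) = p^4 - 10*p^3 - 29*p^2 + 486*p - 1008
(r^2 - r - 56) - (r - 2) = r^2 - 2*r - 54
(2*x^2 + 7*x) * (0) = 0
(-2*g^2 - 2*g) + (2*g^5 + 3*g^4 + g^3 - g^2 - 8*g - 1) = 2*g^5 + 3*g^4 + g^3 - 3*g^2 - 10*g - 1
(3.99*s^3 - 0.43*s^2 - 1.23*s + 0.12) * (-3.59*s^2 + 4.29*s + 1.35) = -14.3241*s^5 + 18.6608*s^4 + 7.9575*s^3 - 6.288*s^2 - 1.1457*s + 0.162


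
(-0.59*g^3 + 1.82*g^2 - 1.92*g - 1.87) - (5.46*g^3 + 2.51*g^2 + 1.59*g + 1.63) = -6.05*g^3 - 0.69*g^2 - 3.51*g - 3.5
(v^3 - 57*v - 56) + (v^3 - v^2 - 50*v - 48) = 2*v^3 - v^2 - 107*v - 104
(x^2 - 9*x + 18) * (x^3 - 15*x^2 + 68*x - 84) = x^5 - 24*x^4 + 221*x^3 - 966*x^2 + 1980*x - 1512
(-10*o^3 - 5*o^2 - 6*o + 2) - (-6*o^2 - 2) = -10*o^3 + o^2 - 6*o + 4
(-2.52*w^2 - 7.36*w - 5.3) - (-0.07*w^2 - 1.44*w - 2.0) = -2.45*w^2 - 5.92*w - 3.3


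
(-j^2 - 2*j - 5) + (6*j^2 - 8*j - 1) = 5*j^2 - 10*j - 6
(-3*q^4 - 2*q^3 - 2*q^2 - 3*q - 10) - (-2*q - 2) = -3*q^4 - 2*q^3 - 2*q^2 - q - 8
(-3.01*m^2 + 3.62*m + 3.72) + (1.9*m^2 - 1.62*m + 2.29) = -1.11*m^2 + 2.0*m + 6.01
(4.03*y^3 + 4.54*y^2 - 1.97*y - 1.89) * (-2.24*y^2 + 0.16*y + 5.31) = -9.0272*y^5 - 9.5248*y^4 + 26.5385*y^3 + 28.0258*y^2 - 10.7631*y - 10.0359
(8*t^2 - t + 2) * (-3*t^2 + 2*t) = -24*t^4 + 19*t^3 - 8*t^2 + 4*t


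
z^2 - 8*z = z*(z - 8)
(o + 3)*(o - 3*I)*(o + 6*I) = o^3 + 3*o^2 + 3*I*o^2 + 18*o + 9*I*o + 54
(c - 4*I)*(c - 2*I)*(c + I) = c^3 - 5*I*c^2 - 2*c - 8*I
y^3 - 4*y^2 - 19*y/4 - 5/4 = (y - 5)*(y + 1/2)^2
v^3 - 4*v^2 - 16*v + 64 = (v - 4)^2*(v + 4)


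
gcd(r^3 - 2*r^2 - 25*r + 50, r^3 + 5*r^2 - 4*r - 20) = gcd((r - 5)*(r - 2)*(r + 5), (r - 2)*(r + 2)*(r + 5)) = r^2 + 3*r - 10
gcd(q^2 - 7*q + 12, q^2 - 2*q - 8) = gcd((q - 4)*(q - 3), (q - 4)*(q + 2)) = q - 4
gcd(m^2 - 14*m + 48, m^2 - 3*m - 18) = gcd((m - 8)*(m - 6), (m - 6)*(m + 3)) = m - 6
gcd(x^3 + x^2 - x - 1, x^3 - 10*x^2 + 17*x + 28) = x + 1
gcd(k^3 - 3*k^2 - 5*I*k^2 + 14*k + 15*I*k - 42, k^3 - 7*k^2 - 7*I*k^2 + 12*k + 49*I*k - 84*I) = k^2 + k*(-3 - 7*I) + 21*I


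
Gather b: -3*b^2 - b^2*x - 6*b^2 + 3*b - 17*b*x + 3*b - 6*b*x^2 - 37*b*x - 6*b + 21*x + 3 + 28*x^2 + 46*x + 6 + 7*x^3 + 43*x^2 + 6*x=b^2*(-x - 9) + b*(-6*x^2 - 54*x) + 7*x^3 + 71*x^2 + 73*x + 9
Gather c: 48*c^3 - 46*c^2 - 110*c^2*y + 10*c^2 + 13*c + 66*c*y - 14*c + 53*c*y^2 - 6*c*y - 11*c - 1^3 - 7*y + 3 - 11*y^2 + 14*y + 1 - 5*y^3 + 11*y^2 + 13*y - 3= 48*c^3 + c^2*(-110*y - 36) + c*(53*y^2 + 60*y - 12) - 5*y^3 + 20*y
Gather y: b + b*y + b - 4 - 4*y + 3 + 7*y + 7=2*b + y*(b + 3) + 6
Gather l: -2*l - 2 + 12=10 - 2*l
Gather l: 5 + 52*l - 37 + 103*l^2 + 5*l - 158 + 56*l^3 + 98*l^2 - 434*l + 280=56*l^3 + 201*l^2 - 377*l + 90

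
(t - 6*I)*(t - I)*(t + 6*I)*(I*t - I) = I*t^4 + t^3 - I*t^3 - t^2 + 36*I*t^2 + 36*t - 36*I*t - 36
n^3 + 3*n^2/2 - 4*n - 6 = (n - 2)*(n + 3/2)*(n + 2)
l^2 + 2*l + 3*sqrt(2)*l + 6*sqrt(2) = (l + 2)*(l + 3*sqrt(2))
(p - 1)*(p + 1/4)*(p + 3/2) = p^3 + 3*p^2/4 - 11*p/8 - 3/8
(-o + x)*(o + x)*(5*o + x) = -5*o^3 - o^2*x + 5*o*x^2 + x^3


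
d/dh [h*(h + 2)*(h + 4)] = 3*h^2 + 12*h + 8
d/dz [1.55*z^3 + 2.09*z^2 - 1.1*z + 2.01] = 4.65*z^2 + 4.18*z - 1.1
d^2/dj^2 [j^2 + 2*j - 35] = 2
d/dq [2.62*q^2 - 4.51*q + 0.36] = 5.24*q - 4.51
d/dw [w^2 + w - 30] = 2*w + 1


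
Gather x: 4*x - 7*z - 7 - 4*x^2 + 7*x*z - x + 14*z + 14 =-4*x^2 + x*(7*z + 3) + 7*z + 7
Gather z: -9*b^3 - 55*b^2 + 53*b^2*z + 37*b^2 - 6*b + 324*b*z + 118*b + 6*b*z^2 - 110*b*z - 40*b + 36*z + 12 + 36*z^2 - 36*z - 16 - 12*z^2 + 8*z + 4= -9*b^3 - 18*b^2 + 72*b + z^2*(6*b + 24) + z*(53*b^2 + 214*b + 8)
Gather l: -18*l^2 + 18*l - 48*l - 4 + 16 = -18*l^2 - 30*l + 12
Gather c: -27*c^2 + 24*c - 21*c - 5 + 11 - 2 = -27*c^2 + 3*c + 4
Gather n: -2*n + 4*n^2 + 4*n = 4*n^2 + 2*n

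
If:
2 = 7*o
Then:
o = 2/7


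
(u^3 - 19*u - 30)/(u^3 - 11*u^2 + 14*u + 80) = (u + 3)/(u - 8)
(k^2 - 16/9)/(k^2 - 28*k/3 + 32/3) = (k + 4/3)/(k - 8)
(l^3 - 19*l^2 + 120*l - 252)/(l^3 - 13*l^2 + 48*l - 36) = (l - 7)/(l - 1)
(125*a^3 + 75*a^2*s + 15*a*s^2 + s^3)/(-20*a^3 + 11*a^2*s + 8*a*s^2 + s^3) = (25*a^2 + 10*a*s + s^2)/(-4*a^2 + 3*a*s + s^2)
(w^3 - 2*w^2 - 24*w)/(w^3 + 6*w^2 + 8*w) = (w - 6)/(w + 2)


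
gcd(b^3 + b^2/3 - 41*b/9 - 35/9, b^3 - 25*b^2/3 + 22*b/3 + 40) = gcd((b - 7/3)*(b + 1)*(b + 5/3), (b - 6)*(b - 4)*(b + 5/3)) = b + 5/3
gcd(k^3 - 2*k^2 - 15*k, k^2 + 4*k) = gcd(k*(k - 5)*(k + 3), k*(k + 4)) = k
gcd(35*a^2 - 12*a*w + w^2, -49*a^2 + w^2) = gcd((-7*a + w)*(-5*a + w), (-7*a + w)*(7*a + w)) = -7*a + w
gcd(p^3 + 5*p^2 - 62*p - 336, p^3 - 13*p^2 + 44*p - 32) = p - 8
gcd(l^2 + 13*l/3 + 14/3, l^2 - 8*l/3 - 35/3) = l + 7/3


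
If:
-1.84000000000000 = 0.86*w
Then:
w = -2.14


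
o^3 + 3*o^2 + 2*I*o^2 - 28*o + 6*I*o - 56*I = (o - 4)*(o + 7)*(o + 2*I)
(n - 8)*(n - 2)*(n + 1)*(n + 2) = n^4 - 7*n^3 - 12*n^2 + 28*n + 32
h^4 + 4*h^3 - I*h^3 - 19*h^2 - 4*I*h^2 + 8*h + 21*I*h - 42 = (h - 3)*(h + 7)*(h - 2*I)*(h + I)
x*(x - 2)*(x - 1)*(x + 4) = x^4 + x^3 - 10*x^2 + 8*x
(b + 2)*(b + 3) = b^2 + 5*b + 6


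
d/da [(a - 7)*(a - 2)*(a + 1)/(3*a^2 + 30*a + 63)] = (a^4 + 20*a^3 - 22*a^2 - 364*a - 35)/(3*(a^4 + 20*a^3 + 142*a^2 + 420*a + 441))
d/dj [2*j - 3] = 2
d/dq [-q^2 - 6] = -2*q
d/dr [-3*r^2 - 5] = -6*r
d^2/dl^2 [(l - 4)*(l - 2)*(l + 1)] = 6*l - 10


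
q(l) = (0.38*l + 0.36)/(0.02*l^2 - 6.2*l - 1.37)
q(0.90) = -0.10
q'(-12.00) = 0.00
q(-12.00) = -0.06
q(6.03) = -0.07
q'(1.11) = 0.02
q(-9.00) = -0.05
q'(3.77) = 0.00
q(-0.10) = -0.43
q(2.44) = -0.08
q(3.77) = -0.07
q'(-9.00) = 0.00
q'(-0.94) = 0.09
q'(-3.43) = 0.00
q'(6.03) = 0.00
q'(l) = (6.2 - 0.04*l)*(0.38*l + 0.36)/(0.02*l^2 - 6.2*l - 1.37)^2 + 0.38/(0.02*l^2 - 6.2*l - 1.37) = (-0.0076*l^2 - 0.0144000000000002*l + 1.7114)/(0.0004*l^4 - 0.248*l^3 + 38.3852*l^2 + 16.988*l + 1.8769)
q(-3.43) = -0.05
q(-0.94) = 0.00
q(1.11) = -0.10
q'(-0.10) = 3.05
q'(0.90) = 0.04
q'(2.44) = 0.01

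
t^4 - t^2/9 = t^2*(t - 1/3)*(t + 1/3)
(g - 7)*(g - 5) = g^2 - 12*g + 35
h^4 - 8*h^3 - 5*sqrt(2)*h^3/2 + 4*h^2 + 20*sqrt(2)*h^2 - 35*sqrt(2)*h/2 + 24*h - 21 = (h - 7)*(h - 1)*(h - 3*sqrt(2))*(h + sqrt(2)/2)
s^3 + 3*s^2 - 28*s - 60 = (s - 5)*(s + 2)*(s + 6)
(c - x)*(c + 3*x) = c^2 + 2*c*x - 3*x^2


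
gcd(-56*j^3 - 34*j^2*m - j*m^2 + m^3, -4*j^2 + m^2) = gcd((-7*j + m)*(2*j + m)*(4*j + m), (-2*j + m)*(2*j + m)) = 2*j + m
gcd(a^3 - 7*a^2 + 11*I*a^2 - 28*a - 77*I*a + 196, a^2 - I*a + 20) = a + 4*I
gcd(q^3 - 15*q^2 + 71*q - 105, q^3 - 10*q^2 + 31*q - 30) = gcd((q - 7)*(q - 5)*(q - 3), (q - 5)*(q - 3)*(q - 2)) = q^2 - 8*q + 15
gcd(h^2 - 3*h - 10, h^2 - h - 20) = h - 5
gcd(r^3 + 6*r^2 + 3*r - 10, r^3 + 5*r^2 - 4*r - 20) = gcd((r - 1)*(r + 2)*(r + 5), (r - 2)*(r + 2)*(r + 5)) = r^2 + 7*r + 10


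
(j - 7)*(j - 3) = j^2 - 10*j + 21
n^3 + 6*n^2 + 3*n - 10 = (n - 1)*(n + 2)*(n + 5)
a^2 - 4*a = a*(a - 4)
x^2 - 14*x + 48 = (x - 8)*(x - 6)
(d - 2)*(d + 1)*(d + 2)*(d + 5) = d^4 + 6*d^3 + d^2 - 24*d - 20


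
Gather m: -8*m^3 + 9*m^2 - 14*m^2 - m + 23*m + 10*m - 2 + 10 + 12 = -8*m^3 - 5*m^2 + 32*m + 20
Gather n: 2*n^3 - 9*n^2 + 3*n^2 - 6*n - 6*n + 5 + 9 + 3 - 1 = 2*n^3 - 6*n^2 - 12*n + 16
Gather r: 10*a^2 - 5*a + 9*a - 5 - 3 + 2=10*a^2 + 4*a - 6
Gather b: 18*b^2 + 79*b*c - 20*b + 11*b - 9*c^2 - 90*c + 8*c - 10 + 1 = 18*b^2 + b*(79*c - 9) - 9*c^2 - 82*c - 9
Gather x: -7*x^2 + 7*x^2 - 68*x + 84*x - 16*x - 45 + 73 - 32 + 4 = 0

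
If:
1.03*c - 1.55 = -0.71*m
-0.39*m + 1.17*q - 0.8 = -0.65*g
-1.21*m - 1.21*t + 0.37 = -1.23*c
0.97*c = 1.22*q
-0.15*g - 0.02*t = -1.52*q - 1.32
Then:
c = -0.65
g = 4.03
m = 3.12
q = -0.52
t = -3.48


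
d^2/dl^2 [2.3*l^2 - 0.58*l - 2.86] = 4.60000000000000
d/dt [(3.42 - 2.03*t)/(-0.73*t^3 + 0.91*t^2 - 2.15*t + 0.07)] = (-2.9638*t^3 + 9.3371*t^2 - 6.2244*t + 7.2109)/(0.5329*t^6 - 1.3286*t^5 + 3.9671*t^4 - 4.0152*t^3 + 4.7499*t^2 - 0.301*t + 0.0049)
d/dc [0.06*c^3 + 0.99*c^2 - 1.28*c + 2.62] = 0.18*c^2 + 1.98*c - 1.28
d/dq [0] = 0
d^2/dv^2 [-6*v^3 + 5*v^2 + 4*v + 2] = 10 - 36*v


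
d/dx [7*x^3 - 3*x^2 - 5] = 3*x*(7*x - 2)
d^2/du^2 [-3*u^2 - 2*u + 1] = -6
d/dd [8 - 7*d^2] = -14*d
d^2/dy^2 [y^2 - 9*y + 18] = 2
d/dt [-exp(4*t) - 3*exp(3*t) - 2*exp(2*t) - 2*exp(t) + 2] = (-4*exp(3*t) - 9*exp(2*t) - 4*exp(t) - 2)*exp(t)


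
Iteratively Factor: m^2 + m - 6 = (m + 3)*(m - 2)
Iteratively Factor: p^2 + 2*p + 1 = (p + 1)*(p + 1)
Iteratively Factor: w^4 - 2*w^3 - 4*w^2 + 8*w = (w - 2)*(w^3 - 4*w) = (w - 2)^2*(w^2 + 2*w) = w*(w - 2)^2*(w + 2)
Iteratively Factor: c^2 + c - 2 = (c + 2)*(c - 1)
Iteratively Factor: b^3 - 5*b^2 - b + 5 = (b - 5)*(b^2 - 1) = (b - 5)*(b - 1)*(b + 1)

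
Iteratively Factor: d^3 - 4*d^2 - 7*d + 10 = (d - 1)*(d^2 - 3*d - 10) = (d - 5)*(d - 1)*(d + 2)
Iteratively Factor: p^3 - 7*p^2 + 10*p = (p - 2)*(p^2 - 5*p) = p*(p - 2)*(p - 5)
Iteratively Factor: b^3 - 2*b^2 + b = (b - 1)*(b^2 - b) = (b - 1)^2*(b)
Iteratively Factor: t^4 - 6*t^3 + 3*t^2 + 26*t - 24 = (t + 2)*(t^3 - 8*t^2 + 19*t - 12) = (t - 1)*(t + 2)*(t^2 - 7*t + 12) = (t - 3)*(t - 1)*(t + 2)*(t - 4)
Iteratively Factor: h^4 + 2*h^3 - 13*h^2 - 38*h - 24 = (h + 1)*(h^3 + h^2 - 14*h - 24) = (h + 1)*(h + 2)*(h^2 - h - 12) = (h - 4)*(h + 1)*(h + 2)*(h + 3)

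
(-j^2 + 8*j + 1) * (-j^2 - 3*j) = j^4 - 5*j^3 - 25*j^2 - 3*j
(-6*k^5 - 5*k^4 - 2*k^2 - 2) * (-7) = 42*k^5 + 35*k^4 + 14*k^2 + 14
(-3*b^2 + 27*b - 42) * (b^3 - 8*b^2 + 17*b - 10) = -3*b^5 + 51*b^4 - 309*b^3 + 825*b^2 - 984*b + 420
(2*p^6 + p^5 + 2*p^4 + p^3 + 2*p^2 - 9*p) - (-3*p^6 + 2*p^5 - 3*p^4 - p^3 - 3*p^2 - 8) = 5*p^6 - p^5 + 5*p^4 + 2*p^3 + 5*p^2 - 9*p + 8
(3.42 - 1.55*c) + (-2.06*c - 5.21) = -3.61*c - 1.79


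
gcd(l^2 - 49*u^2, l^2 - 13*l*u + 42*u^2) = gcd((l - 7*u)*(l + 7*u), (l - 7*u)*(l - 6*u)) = -l + 7*u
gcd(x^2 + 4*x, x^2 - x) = x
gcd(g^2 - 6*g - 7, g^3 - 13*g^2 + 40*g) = 1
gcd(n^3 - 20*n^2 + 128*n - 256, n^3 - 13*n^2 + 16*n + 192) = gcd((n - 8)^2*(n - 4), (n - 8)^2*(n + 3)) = n^2 - 16*n + 64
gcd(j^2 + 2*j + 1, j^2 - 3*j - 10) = 1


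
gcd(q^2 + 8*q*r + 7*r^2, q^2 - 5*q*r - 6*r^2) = q + r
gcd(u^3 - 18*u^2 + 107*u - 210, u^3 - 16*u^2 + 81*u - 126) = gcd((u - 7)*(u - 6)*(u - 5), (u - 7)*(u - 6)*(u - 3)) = u^2 - 13*u + 42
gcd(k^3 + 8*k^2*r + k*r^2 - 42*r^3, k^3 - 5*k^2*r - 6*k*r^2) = 1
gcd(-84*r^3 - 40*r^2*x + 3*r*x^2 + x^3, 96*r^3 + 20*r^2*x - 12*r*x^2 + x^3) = -12*r^2 - 4*r*x + x^2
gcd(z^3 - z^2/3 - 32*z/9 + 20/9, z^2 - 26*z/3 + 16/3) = z - 2/3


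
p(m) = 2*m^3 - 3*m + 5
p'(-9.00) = 483.00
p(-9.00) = -1426.00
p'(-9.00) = 483.00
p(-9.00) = -1426.00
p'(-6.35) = 238.94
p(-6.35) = -488.05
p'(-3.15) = 56.54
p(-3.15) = -48.06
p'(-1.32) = 7.45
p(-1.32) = 4.36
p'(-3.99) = 92.52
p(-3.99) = -110.07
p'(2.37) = 30.70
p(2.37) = 24.51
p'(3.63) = 76.06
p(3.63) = 89.77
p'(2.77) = 43.04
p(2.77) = 39.20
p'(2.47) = 33.61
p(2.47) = 27.73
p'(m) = 6*m^2 - 3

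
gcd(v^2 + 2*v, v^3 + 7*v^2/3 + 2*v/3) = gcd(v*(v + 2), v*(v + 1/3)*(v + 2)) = v^2 + 2*v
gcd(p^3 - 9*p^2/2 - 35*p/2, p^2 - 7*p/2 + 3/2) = 1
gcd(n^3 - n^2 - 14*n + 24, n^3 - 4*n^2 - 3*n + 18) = n - 3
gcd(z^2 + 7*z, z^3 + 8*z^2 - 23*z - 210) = z + 7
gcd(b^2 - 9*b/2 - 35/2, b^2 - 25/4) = b + 5/2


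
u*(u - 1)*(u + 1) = u^3 - u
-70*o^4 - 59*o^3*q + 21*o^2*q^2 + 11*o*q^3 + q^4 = (-2*o + q)*(o + q)*(5*o + q)*(7*o + q)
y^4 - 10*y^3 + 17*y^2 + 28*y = y*(y - 7)*(y - 4)*(y + 1)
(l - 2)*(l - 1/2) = l^2 - 5*l/2 + 1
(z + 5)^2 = z^2 + 10*z + 25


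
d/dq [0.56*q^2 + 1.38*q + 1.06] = 1.12*q + 1.38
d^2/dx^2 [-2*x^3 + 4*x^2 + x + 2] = 8 - 12*x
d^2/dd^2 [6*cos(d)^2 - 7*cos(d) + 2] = 7*cos(d) - 12*cos(2*d)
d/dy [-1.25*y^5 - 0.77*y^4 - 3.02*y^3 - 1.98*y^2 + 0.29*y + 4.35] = -6.25*y^4 - 3.08*y^3 - 9.06*y^2 - 3.96*y + 0.29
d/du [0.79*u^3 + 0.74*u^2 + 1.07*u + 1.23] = 2.37*u^2 + 1.48*u + 1.07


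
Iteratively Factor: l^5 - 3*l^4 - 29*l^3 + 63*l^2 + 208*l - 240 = (l - 1)*(l^4 - 2*l^3 - 31*l^2 + 32*l + 240) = (l - 1)*(l + 3)*(l^3 - 5*l^2 - 16*l + 80) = (l - 5)*(l - 1)*(l + 3)*(l^2 - 16) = (l - 5)*(l - 4)*(l - 1)*(l + 3)*(l + 4)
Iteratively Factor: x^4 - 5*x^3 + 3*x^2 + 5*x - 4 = (x + 1)*(x^3 - 6*x^2 + 9*x - 4) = (x - 4)*(x + 1)*(x^2 - 2*x + 1) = (x - 4)*(x - 1)*(x + 1)*(x - 1)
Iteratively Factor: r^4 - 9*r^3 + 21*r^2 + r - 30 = (r - 3)*(r^3 - 6*r^2 + 3*r + 10) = (r - 3)*(r + 1)*(r^2 - 7*r + 10) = (r - 3)*(r - 2)*(r + 1)*(r - 5)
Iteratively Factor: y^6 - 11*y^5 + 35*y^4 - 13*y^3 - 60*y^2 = (y)*(y^5 - 11*y^4 + 35*y^3 - 13*y^2 - 60*y) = y*(y - 5)*(y^4 - 6*y^3 + 5*y^2 + 12*y) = y*(y - 5)*(y - 4)*(y^3 - 2*y^2 - 3*y) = y*(y - 5)*(y - 4)*(y + 1)*(y^2 - 3*y) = y*(y - 5)*(y - 4)*(y - 3)*(y + 1)*(y)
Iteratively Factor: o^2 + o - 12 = (o - 3)*(o + 4)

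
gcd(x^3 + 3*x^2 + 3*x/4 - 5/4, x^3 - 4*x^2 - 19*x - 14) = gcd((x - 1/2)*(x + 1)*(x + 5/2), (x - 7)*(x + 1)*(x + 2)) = x + 1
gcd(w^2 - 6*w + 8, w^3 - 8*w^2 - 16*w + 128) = w - 4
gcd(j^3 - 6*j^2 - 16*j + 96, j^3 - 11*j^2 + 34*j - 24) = j^2 - 10*j + 24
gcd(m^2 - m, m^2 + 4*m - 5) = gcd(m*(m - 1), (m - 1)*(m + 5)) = m - 1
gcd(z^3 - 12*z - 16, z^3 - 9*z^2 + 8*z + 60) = z + 2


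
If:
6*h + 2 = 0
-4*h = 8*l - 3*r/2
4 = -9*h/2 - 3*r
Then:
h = -1/3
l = 1/96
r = -5/6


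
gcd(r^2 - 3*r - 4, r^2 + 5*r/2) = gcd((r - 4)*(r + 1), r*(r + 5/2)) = 1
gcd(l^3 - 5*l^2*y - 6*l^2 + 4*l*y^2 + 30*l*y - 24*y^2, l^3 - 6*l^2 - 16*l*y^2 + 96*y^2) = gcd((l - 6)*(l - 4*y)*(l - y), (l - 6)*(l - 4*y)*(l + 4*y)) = -l^2 + 4*l*y + 6*l - 24*y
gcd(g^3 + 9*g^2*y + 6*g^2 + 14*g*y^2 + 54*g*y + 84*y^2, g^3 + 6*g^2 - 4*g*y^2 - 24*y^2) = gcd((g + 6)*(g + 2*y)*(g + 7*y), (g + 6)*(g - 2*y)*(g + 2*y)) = g^2 + 2*g*y + 6*g + 12*y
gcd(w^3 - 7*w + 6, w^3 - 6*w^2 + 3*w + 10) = w - 2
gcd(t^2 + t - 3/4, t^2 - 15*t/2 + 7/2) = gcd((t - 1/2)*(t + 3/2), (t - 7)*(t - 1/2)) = t - 1/2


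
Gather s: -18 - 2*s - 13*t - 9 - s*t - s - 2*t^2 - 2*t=s*(-t - 3) - 2*t^2 - 15*t - 27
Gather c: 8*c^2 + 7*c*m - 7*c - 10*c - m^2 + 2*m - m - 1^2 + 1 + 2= 8*c^2 + c*(7*m - 17) - m^2 + m + 2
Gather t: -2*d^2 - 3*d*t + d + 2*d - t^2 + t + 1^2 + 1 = -2*d^2 + 3*d - t^2 + t*(1 - 3*d) + 2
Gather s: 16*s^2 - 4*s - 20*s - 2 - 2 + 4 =16*s^2 - 24*s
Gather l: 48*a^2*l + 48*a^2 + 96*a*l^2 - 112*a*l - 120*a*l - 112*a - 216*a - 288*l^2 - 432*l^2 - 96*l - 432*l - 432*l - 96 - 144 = 48*a^2 - 328*a + l^2*(96*a - 720) + l*(48*a^2 - 232*a - 960) - 240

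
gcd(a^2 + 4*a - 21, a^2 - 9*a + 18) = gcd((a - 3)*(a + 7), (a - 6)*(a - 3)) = a - 3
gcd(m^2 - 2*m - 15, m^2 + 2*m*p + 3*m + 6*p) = m + 3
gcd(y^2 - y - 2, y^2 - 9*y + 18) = 1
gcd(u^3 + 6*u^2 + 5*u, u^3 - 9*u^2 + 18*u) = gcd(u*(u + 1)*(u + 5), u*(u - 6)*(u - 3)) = u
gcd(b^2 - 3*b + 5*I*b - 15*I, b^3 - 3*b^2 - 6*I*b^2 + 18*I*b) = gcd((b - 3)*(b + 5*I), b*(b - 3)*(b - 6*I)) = b - 3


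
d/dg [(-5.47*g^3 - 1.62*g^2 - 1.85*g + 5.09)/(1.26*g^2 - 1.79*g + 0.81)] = (-6.8922*g^4 + 19.5826*g^3 - 8.0613*g^2 - 15.4512*g + 7.6126)/(1.5876*g^4 - 4.5108*g^3 + 5.2453*g^2 - 2.8998*g + 0.6561)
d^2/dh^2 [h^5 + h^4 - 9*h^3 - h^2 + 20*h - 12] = 20*h^3 + 12*h^2 - 54*h - 2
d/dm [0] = 0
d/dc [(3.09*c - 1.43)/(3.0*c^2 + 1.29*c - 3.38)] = (-9.27*c^2 + 8.58*c - 8.5995)/(9.0*c^4 + 7.74*c^3 - 18.6159*c^2 - 8.7204*c + 11.4244)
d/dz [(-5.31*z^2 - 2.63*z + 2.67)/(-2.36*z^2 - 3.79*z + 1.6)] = (13.9181*z^2 - 4.3896*z + 5.9113)/(5.5696*z^4 + 17.8888*z^3 + 6.8121*z^2 - 12.128*z + 2.56)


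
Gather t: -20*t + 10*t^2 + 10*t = 10*t^2 - 10*t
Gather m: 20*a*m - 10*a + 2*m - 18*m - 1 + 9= -10*a + m*(20*a - 16) + 8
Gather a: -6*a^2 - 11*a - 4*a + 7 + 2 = -6*a^2 - 15*a + 9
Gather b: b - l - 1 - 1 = b - l - 2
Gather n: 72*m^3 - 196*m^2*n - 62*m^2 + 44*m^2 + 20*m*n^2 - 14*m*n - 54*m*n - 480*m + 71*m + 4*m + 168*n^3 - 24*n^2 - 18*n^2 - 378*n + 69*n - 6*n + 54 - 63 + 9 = 72*m^3 - 18*m^2 - 405*m + 168*n^3 + n^2*(20*m - 42) + n*(-196*m^2 - 68*m - 315)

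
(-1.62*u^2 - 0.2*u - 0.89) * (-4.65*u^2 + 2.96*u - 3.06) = 7.533*u^4 - 3.8652*u^3 + 8.5037*u^2 - 2.0224*u + 2.7234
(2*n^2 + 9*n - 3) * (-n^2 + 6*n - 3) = -2*n^4 + 3*n^3 + 51*n^2 - 45*n + 9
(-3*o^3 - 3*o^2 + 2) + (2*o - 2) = -3*o^3 - 3*o^2 + 2*o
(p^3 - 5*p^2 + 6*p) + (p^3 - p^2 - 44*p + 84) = 2*p^3 - 6*p^2 - 38*p + 84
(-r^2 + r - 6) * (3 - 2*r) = 2*r^3 - 5*r^2 + 15*r - 18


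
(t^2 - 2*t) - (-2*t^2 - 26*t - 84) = 3*t^2 + 24*t + 84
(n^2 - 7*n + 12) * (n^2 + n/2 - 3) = n^4 - 13*n^3/2 + 11*n^2/2 + 27*n - 36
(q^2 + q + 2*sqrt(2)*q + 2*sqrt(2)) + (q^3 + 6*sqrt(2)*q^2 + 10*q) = q^3 + q^2 + 6*sqrt(2)*q^2 + 2*sqrt(2)*q + 11*q + 2*sqrt(2)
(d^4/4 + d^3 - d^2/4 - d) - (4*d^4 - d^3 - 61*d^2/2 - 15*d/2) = -15*d^4/4 + 2*d^3 + 121*d^2/4 + 13*d/2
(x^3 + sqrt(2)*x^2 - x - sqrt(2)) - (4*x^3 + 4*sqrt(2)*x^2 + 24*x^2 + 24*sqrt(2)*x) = -3*x^3 - 24*x^2 - 3*sqrt(2)*x^2 - 24*sqrt(2)*x - x - sqrt(2)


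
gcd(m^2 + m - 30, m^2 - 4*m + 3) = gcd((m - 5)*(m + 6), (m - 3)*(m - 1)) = 1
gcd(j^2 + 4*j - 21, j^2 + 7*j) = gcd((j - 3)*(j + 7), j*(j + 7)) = j + 7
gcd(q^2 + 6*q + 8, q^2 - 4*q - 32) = q + 4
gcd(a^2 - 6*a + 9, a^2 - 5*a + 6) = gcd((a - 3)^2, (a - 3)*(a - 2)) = a - 3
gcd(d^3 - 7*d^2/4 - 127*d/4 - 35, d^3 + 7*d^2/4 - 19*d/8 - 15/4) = d + 5/4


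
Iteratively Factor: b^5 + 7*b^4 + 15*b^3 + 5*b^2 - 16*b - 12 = (b + 2)*(b^4 + 5*b^3 + 5*b^2 - 5*b - 6) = (b - 1)*(b + 2)*(b^3 + 6*b^2 + 11*b + 6) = (b - 1)*(b + 1)*(b + 2)*(b^2 + 5*b + 6) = (b - 1)*(b + 1)*(b + 2)*(b + 3)*(b + 2)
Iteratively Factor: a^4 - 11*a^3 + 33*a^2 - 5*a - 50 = (a - 5)*(a^3 - 6*a^2 + 3*a + 10) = (a - 5)*(a - 2)*(a^2 - 4*a - 5) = (a - 5)*(a - 2)*(a + 1)*(a - 5)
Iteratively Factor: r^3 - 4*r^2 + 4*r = (r - 2)*(r^2 - 2*r) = (r - 2)^2*(r)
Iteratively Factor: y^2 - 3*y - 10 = (y + 2)*(y - 5)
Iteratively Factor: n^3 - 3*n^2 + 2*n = (n - 2)*(n^2 - n) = (n - 2)*(n - 1)*(n)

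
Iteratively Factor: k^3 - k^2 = (k)*(k^2 - k) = k*(k - 1)*(k)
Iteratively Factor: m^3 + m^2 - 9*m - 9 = (m + 3)*(m^2 - 2*m - 3) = (m + 1)*(m + 3)*(m - 3)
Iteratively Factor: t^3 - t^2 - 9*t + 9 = (t - 1)*(t^2 - 9) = (t - 3)*(t - 1)*(t + 3)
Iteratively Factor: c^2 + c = (c)*(c + 1)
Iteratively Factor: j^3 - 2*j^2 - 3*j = (j)*(j^2 - 2*j - 3) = j*(j + 1)*(j - 3)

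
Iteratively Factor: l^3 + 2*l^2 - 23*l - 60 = (l + 4)*(l^2 - 2*l - 15) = (l + 3)*(l + 4)*(l - 5)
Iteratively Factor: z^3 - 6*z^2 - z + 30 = (z + 2)*(z^2 - 8*z + 15) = (z - 3)*(z + 2)*(z - 5)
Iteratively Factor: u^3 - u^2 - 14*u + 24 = (u + 4)*(u^2 - 5*u + 6) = (u - 2)*(u + 4)*(u - 3)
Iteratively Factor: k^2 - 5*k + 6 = (k - 3)*(k - 2)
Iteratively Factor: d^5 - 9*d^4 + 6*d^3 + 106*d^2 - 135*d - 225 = (d + 3)*(d^4 - 12*d^3 + 42*d^2 - 20*d - 75) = (d - 3)*(d + 3)*(d^3 - 9*d^2 + 15*d + 25) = (d - 5)*(d - 3)*(d + 3)*(d^2 - 4*d - 5) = (d - 5)^2*(d - 3)*(d + 3)*(d + 1)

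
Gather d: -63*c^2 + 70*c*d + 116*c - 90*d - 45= -63*c^2 + 116*c + d*(70*c - 90) - 45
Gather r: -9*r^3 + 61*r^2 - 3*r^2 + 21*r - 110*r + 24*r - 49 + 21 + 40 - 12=-9*r^3 + 58*r^2 - 65*r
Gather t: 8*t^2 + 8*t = 8*t^2 + 8*t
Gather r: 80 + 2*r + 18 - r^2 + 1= -r^2 + 2*r + 99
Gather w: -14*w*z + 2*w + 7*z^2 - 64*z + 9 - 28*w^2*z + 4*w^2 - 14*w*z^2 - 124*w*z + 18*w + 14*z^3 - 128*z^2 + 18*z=w^2*(4 - 28*z) + w*(-14*z^2 - 138*z + 20) + 14*z^3 - 121*z^2 - 46*z + 9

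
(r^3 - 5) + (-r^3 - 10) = -15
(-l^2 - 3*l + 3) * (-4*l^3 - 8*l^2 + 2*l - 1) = 4*l^5 + 20*l^4 + 10*l^3 - 29*l^2 + 9*l - 3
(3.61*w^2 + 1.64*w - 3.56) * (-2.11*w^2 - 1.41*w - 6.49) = -7.6171*w^4 - 8.5505*w^3 - 18.2297*w^2 - 5.624*w + 23.1044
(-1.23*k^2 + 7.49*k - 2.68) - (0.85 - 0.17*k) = -1.23*k^2 + 7.66*k - 3.53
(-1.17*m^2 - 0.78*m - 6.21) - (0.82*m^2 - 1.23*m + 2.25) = -1.99*m^2 + 0.45*m - 8.46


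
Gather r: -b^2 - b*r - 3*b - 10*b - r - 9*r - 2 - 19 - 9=-b^2 - 13*b + r*(-b - 10) - 30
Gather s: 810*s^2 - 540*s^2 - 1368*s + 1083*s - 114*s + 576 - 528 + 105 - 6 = 270*s^2 - 399*s + 147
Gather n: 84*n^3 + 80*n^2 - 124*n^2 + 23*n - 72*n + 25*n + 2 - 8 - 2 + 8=84*n^3 - 44*n^2 - 24*n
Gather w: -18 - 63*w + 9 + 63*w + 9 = 0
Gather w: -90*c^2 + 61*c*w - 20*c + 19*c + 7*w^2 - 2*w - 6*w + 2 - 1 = -90*c^2 - c + 7*w^2 + w*(61*c - 8) + 1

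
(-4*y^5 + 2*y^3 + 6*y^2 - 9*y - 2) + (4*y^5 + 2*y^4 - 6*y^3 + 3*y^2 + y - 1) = 2*y^4 - 4*y^3 + 9*y^2 - 8*y - 3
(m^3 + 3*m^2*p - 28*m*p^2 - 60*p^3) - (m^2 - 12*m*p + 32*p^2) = m^3 + 3*m^2*p - m^2 - 28*m*p^2 + 12*m*p - 60*p^3 - 32*p^2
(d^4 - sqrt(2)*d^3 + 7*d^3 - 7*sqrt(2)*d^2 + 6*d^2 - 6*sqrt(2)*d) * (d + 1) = d^5 - sqrt(2)*d^4 + 8*d^4 - 8*sqrt(2)*d^3 + 13*d^3 - 13*sqrt(2)*d^2 + 6*d^2 - 6*sqrt(2)*d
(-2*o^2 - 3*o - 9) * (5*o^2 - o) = -10*o^4 - 13*o^3 - 42*o^2 + 9*o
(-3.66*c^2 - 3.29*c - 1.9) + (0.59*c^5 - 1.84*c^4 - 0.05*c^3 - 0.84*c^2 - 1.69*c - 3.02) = 0.59*c^5 - 1.84*c^4 - 0.05*c^3 - 4.5*c^2 - 4.98*c - 4.92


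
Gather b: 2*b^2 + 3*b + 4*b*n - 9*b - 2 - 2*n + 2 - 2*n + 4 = 2*b^2 + b*(4*n - 6) - 4*n + 4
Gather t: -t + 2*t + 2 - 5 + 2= t - 1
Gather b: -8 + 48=40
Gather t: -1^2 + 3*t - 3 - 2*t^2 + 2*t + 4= -2*t^2 + 5*t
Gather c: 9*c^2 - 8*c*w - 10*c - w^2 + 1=9*c^2 + c*(-8*w - 10) - w^2 + 1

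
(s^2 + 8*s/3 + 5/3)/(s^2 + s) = (s + 5/3)/s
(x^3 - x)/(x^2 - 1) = x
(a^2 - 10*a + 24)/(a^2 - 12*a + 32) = (a - 6)/(a - 8)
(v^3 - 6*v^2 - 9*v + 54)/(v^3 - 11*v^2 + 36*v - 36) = (v + 3)/(v - 2)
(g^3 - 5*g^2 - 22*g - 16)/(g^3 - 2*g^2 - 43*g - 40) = (g + 2)/(g + 5)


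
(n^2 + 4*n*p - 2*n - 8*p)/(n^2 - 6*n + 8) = (n + 4*p)/(n - 4)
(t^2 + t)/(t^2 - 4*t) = (t + 1)/(t - 4)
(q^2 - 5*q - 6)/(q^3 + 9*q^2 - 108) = (q^2 - 5*q - 6)/(q^3 + 9*q^2 - 108)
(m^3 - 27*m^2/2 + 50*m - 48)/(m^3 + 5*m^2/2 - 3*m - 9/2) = (m^2 - 12*m + 32)/(m^2 + 4*m + 3)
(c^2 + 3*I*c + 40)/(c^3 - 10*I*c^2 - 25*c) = (c + 8*I)/(c*(c - 5*I))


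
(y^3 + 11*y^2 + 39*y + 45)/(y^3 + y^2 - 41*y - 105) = (y + 3)/(y - 7)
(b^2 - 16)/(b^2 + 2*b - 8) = (b - 4)/(b - 2)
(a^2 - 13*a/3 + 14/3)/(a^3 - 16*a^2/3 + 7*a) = (a - 2)/(a*(a - 3))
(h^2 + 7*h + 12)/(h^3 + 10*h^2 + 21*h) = (h + 4)/(h*(h + 7))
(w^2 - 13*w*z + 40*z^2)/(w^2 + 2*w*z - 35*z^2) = (w - 8*z)/(w + 7*z)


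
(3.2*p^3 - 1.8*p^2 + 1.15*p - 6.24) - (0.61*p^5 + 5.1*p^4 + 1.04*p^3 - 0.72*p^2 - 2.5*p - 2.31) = -0.61*p^5 - 5.1*p^4 + 2.16*p^3 - 1.08*p^2 + 3.65*p - 3.93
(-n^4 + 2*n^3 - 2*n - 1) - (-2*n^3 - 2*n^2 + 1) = -n^4 + 4*n^3 + 2*n^2 - 2*n - 2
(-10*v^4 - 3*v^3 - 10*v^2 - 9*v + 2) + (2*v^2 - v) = -10*v^4 - 3*v^3 - 8*v^2 - 10*v + 2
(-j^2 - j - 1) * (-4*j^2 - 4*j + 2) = 4*j^4 + 8*j^3 + 6*j^2 + 2*j - 2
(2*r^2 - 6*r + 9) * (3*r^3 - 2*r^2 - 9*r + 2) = 6*r^5 - 22*r^4 + 21*r^3 + 40*r^2 - 93*r + 18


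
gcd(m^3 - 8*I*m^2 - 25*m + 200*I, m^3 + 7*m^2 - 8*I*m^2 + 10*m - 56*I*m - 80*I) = m^2 + m*(5 - 8*I) - 40*I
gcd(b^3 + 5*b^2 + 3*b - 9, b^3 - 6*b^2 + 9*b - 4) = b - 1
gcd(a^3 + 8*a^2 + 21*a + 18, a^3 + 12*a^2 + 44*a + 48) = a + 2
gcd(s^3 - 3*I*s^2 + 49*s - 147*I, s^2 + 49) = s^2 + 49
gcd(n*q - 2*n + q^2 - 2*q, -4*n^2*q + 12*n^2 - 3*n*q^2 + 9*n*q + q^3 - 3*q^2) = n + q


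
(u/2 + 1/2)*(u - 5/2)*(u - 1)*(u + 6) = u^4/2 + 7*u^3/4 - 8*u^2 - 7*u/4 + 15/2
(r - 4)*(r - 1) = r^2 - 5*r + 4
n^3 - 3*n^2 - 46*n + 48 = (n - 8)*(n - 1)*(n + 6)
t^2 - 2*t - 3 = (t - 3)*(t + 1)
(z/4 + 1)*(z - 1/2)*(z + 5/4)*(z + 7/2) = z^4/4 + 33*z^3/16 + 19*z^2/4 + 93*z/64 - 35/16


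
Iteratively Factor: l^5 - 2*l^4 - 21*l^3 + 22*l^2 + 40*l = (l - 2)*(l^4 - 21*l^2 - 20*l) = (l - 2)*(l + 1)*(l^3 - l^2 - 20*l) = l*(l - 2)*(l + 1)*(l^2 - l - 20) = l*(l - 2)*(l + 1)*(l + 4)*(l - 5)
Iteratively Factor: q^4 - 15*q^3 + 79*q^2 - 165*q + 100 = (q - 1)*(q^3 - 14*q^2 + 65*q - 100) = (q - 4)*(q - 1)*(q^2 - 10*q + 25) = (q - 5)*(q - 4)*(q - 1)*(q - 5)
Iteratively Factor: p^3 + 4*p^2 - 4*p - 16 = (p + 4)*(p^2 - 4) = (p - 2)*(p + 4)*(p + 2)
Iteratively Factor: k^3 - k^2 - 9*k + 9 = (k + 3)*(k^2 - 4*k + 3) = (k - 3)*(k + 3)*(k - 1)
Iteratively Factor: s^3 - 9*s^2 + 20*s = (s - 5)*(s^2 - 4*s) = s*(s - 5)*(s - 4)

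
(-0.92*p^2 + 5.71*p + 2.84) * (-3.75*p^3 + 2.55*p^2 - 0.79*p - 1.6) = 3.45*p^5 - 23.7585*p^4 + 4.6373*p^3 + 4.2031*p^2 - 11.3796*p - 4.544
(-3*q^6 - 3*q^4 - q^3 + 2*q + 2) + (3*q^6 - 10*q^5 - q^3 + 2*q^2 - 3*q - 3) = -10*q^5 - 3*q^4 - 2*q^3 + 2*q^2 - q - 1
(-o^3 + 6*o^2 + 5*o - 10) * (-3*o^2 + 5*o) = 3*o^5 - 23*o^4 + 15*o^3 + 55*o^2 - 50*o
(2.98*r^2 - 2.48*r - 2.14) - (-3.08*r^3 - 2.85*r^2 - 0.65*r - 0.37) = 3.08*r^3 + 5.83*r^2 - 1.83*r - 1.77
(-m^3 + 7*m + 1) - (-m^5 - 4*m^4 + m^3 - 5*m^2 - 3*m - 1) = m^5 + 4*m^4 - 2*m^3 + 5*m^2 + 10*m + 2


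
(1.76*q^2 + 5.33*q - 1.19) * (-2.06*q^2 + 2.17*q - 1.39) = -3.6256*q^4 - 7.1606*q^3 + 11.5711*q^2 - 9.991*q + 1.6541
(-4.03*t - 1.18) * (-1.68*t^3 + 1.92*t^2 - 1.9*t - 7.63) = 6.7704*t^4 - 5.7552*t^3 + 5.3914*t^2 + 32.9909*t + 9.0034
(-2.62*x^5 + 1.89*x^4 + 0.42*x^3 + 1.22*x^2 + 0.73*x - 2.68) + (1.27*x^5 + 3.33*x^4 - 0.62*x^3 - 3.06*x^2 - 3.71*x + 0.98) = -1.35*x^5 + 5.22*x^4 - 0.2*x^3 - 1.84*x^2 - 2.98*x - 1.7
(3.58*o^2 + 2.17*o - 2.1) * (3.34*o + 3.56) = 11.9572*o^3 + 19.9926*o^2 + 0.7112*o - 7.476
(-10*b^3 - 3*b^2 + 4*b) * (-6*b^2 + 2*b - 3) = 60*b^5 - 2*b^4 + 17*b^2 - 12*b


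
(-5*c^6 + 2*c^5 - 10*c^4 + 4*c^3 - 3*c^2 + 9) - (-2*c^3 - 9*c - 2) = -5*c^6 + 2*c^5 - 10*c^4 + 6*c^3 - 3*c^2 + 9*c + 11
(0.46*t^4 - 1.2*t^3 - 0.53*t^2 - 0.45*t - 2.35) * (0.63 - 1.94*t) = -0.8924*t^5 + 2.6178*t^4 + 0.2722*t^3 + 0.5391*t^2 + 4.2755*t - 1.4805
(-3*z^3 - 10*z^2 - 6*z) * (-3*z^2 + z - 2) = 9*z^5 + 27*z^4 + 14*z^3 + 14*z^2 + 12*z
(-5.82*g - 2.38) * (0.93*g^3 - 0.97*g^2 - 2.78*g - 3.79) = -5.4126*g^4 + 3.432*g^3 + 18.4882*g^2 + 28.6742*g + 9.0202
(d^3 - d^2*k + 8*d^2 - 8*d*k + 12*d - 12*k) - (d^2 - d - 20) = d^3 - d^2*k + 7*d^2 - 8*d*k + 13*d - 12*k + 20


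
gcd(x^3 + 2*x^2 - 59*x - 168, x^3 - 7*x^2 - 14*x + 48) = x^2 - 5*x - 24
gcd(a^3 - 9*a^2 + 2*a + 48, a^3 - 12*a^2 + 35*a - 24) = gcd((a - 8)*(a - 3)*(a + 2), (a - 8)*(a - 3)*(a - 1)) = a^2 - 11*a + 24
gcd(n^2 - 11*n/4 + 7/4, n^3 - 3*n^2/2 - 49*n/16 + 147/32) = n - 7/4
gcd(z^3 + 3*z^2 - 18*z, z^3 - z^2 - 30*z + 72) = z^2 + 3*z - 18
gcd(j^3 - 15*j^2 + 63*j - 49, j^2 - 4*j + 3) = j - 1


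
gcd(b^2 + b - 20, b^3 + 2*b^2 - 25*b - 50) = b + 5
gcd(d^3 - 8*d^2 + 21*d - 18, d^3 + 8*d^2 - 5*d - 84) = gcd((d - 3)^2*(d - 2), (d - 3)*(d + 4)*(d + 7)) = d - 3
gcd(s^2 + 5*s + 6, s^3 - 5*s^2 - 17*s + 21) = s + 3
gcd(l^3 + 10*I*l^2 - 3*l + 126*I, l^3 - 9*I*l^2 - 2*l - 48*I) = l - 3*I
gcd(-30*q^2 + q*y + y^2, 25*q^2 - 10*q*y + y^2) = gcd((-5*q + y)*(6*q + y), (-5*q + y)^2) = -5*q + y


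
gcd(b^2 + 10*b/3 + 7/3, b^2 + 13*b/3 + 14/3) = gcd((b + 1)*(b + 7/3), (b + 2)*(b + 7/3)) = b + 7/3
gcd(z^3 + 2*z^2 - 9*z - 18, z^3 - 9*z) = z^2 - 9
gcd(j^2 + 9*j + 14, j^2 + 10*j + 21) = j + 7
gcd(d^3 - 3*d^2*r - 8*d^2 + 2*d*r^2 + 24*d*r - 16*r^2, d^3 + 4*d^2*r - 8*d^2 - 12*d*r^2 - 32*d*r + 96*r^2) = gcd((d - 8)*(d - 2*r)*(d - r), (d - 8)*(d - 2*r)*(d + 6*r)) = -d^2 + 2*d*r + 8*d - 16*r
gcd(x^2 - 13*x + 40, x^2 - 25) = x - 5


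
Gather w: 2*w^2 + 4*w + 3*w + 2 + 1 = 2*w^2 + 7*w + 3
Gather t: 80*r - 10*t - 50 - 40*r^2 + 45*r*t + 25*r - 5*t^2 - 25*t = -40*r^2 + 105*r - 5*t^2 + t*(45*r - 35) - 50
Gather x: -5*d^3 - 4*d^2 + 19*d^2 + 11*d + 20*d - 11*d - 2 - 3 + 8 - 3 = -5*d^3 + 15*d^2 + 20*d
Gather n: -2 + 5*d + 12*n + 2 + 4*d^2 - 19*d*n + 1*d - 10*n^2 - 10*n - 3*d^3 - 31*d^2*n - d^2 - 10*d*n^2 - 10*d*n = -3*d^3 + 3*d^2 + 6*d + n^2*(-10*d - 10) + n*(-31*d^2 - 29*d + 2)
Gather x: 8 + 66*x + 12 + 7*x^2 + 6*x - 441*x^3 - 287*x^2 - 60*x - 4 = -441*x^3 - 280*x^2 + 12*x + 16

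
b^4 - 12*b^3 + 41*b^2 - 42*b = b*(b - 7)*(b - 3)*(b - 2)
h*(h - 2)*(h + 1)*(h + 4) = h^4 + 3*h^3 - 6*h^2 - 8*h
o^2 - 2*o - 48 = (o - 8)*(o + 6)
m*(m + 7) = m^2 + 7*m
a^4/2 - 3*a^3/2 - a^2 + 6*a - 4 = (a/2 + 1)*(a - 2)^2*(a - 1)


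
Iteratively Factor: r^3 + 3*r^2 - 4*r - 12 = (r + 3)*(r^2 - 4) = (r + 2)*(r + 3)*(r - 2)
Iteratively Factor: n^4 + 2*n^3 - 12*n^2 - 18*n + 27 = (n + 3)*(n^3 - n^2 - 9*n + 9) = (n - 3)*(n + 3)*(n^2 + 2*n - 3) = (n - 3)*(n + 3)^2*(n - 1)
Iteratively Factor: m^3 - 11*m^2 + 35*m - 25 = (m - 1)*(m^2 - 10*m + 25) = (m - 5)*(m - 1)*(m - 5)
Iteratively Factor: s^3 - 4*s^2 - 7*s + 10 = (s - 5)*(s^2 + s - 2) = (s - 5)*(s + 2)*(s - 1)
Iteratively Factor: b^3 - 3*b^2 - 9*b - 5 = (b - 5)*(b^2 + 2*b + 1) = (b - 5)*(b + 1)*(b + 1)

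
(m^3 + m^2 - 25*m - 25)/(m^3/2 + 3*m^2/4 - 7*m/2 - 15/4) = 4*(m^2 - 25)/(2*m^2 + m - 15)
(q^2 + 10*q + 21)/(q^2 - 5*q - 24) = (q + 7)/(q - 8)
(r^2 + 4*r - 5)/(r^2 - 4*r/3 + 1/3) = 3*(r + 5)/(3*r - 1)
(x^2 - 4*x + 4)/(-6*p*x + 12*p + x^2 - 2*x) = (x - 2)/(-6*p + x)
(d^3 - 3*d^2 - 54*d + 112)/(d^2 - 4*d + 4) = (d^2 - d - 56)/(d - 2)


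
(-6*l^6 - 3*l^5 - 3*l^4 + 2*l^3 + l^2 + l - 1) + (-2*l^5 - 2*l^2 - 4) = -6*l^6 - 5*l^5 - 3*l^4 + 2*l^3 - l^2 + l - 5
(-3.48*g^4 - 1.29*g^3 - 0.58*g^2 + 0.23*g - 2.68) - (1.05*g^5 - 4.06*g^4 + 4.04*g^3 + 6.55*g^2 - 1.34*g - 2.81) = -1.05*g^5 + 0.58*g^4 - 5.33*g^3 - 7.13*g^2 + 1.57*g + 0.13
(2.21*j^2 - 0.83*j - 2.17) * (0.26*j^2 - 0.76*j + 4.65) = 0.5746*j^4 - 1.8954*j^3 + 10.3431*j^2 - 2.2103*j - 10.0905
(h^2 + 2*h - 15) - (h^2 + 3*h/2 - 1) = h/2 - 14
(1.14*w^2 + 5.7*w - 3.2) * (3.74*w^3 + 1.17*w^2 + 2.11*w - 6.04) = 4.2636*w^5 + 22.6518*w^4 - 2.8936*w^3 + 1.3974*w^2 - 41.18*w + 19.328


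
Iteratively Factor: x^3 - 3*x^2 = (x)*(x^2 - 3*x) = x*(x - 3)*(x)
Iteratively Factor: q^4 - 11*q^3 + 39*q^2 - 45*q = (q - 3)*(q^3 - 8*q^2 + 15*q) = q*(q - 3)*(q^2 - 8*q + 15) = q*(q - 5)*(q - 3)*(q - 3)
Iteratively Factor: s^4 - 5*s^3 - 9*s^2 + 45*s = (s - 5)*(s^3 - 9*s) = s*(s - 5)*(s^2 - 9) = s*(s - 5)*(s - 3)*(s + 3)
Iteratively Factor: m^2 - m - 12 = (m + 3)*(m - 4)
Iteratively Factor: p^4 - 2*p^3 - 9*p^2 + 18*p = (p - 3)*(p^3 + p^2 - 6*p) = (p - 3)*(p + 3)*(p^2 - 2*p) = p*(p - 3)*(p + 3)*(p - 2)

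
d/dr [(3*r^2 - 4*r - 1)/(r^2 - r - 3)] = (r^2 - 16*r + 11)/(r^4 - 2*r^3 - 5*r^2 + 6*r + 9)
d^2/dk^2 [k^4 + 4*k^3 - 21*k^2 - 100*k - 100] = 12*k^2 + 24*k - 42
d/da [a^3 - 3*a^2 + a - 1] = 3*a^2 - 6*a + 1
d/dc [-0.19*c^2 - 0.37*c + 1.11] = -0.38*c - 0.37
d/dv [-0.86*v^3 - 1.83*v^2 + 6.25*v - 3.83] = -2.58*v^2 - 3.66*v + 6.25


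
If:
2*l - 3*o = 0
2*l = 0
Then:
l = 0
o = 0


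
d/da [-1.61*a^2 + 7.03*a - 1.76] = 7.03 - 3.22*a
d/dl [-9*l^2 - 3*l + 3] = -18*l - 3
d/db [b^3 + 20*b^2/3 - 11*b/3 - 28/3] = 3*b^2 + 40*b/3 - 11/3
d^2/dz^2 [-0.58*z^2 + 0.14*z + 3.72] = -1.16000000000000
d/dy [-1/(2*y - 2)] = 1/(2*(y - 1)^2)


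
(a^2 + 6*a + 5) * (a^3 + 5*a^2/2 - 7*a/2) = a^5 + 17*a^4/2 + 33*a^3/2 - 17*a^2/2 - 35*a/2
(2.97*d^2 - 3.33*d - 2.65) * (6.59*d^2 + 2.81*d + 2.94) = 19.5723*d^4 - 13.599*d^3 - 18.089*d^2 - 17.2367*d - 7.791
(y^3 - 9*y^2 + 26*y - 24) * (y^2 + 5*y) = y^5 - 4*y^4 - 19*y^3 + 106*y^2 - 120*y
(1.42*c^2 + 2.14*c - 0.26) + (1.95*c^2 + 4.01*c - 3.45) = 3.37*c^2 + 6.15*c - 3.71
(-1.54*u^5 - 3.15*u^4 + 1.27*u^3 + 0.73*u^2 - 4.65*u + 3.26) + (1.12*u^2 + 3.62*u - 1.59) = -1.54*u^5 - 3.15*u^4 + 1.27*u^3 + 1.85*u^2 - 1.03*u + 1.67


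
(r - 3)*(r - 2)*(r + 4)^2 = r^4 + 3*r^3 - 18*r^2 - 32*r + 96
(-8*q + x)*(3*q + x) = -24*q^2 - 5*q*x + x^2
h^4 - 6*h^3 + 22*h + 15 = (h - 5)*(h - 3)*(h + 1)^2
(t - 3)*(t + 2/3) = t^2 - 7*t/3 - 2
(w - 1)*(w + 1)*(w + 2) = w^3 + 2*w^2 - w - 2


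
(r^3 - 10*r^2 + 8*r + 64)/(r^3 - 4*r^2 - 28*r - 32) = (r - 4)/(r + 2)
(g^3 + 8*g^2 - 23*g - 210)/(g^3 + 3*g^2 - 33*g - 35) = (g + 6)/(g + 1)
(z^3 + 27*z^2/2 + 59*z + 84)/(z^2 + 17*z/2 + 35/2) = (z^2 + 10*z + 24)/(z + 5)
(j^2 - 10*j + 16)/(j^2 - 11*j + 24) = (j - 2)/(j - 3)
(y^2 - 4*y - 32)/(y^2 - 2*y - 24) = (y - 8)/(y - 6)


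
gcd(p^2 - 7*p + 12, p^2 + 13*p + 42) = 1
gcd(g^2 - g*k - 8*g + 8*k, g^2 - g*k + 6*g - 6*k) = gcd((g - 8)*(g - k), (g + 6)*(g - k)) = g - k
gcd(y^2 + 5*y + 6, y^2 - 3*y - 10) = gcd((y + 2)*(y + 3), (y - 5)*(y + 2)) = y + 2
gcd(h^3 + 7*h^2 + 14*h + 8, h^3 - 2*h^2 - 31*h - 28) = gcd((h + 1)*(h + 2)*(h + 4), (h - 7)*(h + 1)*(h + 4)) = h^2 + 5*h + 4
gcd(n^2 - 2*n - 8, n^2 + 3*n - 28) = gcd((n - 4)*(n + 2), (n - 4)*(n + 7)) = n - 4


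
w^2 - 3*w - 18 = (w - 6)*(w + 3)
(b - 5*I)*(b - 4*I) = b^2 - 9*I*b - 20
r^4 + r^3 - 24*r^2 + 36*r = r*(r - 3)*(r - 2)*(r + 6)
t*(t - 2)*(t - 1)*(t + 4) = t^4 + t^3 - 10*t^2 + 8*t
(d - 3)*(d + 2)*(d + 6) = d^3 + 5*d^2 - 12*d - 36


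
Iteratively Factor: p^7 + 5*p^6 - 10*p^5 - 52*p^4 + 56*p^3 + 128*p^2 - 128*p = (p - 2)*(p^6 + 7*p^5 + 4*p^4 - 44*p^3 - 32*p^2 + 64*p) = (p - 2)*(p + 2)*(p^5 + 5*p^4 - 6*p^3 - 32*p^2 + 32*p) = (p - 2)^2*(p + 2)*(p^4 + 7*p^3 + 8*p^2 - 16*p) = p*(p - 2)^2*(p + 2)*(p^3 + 7*p^2 + 8*p - 16) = p*(p - 2)^2*(p + 2)*(p + 4)*(p^2 + 3*p - 4) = p*(p - 2)^2*(p + 2)*(p + 4)^2*(p - 1)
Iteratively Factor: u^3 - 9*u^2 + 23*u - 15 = (u - 5)*(u^2 - 4*u + 3) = (u - 5)*(u - 3)*(u - 1)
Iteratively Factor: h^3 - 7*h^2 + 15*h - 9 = (h - 1)*(h^2 - 6*h + 9) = (h - 3)*(h - 1)*(h - 3)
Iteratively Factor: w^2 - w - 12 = (w - 4)*(w + 3)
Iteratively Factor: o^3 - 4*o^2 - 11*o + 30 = (o + 3)*(o^2 - 7*o + 10) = (o - 2)*(o + 3)*(o - 5)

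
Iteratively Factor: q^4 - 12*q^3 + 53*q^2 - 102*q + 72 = (q - 4)*(q^3 - 8*q^2 + 21*q - 18) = (q - 4)*(q - 2)*(q^2 - 6*q + 9) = (q - 4)*(q - 3)*(q - 2)*(q - 3)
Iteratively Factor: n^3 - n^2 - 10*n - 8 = (n - 4)*(n^2 + 3*n + 2) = (n - 4)*(n + 2)*(n + 1)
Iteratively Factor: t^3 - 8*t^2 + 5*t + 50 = (t - 5)*(t^2 - 3*t - 10) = (t - 5)^2*(t + 2)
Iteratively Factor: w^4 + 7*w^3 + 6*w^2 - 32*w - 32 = (w - 2)*(w^3 + 9*w^2 + 24*w + 16) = (w - 2)*(w + 4)*(w^2 + 5*w + 4) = (w - 2)*(w + 4)^2*(w + 1)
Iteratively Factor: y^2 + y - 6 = (y + 3)*(y - 2)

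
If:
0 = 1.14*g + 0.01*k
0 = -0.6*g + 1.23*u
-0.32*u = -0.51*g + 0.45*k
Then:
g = 0.00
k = 0.00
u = 0.00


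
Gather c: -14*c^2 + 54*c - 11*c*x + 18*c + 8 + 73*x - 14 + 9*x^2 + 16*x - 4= -14*c^2 + c*(72 - 11*x) + 9*x^2 + 89*x - 10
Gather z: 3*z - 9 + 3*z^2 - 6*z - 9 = 3*z^2 - 3*z - 18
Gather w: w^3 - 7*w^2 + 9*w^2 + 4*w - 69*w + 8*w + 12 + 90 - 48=w^3 + 2*w^2 - 57*w + 54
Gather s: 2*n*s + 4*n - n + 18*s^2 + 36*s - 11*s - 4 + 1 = 3*n + 18*s^2 + s*(2*n + 25) - 3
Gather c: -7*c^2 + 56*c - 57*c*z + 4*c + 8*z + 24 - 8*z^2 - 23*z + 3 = -7*c^2 + c*(60 - 57*z) - 8*z^2 - 15*z + 27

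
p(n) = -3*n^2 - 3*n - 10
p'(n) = -6*n - 3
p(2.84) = -42.72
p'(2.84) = -20.04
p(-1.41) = -11.73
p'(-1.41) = 5.46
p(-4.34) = -53.49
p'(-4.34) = 23.04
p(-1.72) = -13.72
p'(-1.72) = 7.32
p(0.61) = -12.95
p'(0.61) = -6.66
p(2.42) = -34.83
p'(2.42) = -17.52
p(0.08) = -10.26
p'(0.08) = -3.48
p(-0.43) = -9.26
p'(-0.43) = -0.42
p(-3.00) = -28.00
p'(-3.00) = 15.00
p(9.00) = -280.00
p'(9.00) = -57.00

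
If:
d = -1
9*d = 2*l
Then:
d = -1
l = -9/2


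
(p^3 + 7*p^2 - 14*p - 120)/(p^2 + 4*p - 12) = (p^2 + p - 20)/(p - 2)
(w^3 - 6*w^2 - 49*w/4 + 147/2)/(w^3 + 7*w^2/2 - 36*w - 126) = (w - 7/2)/(w + 6)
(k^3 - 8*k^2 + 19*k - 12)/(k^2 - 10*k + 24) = (k^2 - 4*k + 3)/(k - 6)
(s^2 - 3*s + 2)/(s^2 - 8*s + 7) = (s - 2)/(s - 7)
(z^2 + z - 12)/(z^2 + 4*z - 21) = (z + 4)/(z + 7)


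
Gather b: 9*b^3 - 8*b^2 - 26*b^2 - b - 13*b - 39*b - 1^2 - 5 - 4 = 9*b^3 - 34*b^2 - 53*b - 10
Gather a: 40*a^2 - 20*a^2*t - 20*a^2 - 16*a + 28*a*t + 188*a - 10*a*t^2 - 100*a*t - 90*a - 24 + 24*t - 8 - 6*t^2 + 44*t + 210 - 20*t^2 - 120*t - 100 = a^2*(20 - 20*t) + a*(-10*t^2 - 72*t + 82) - 26*t^2 - 52*t + 78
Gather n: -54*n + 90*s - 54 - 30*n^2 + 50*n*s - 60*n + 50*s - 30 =-30*n^2 + n*(50*s - 114) + 140*s - 84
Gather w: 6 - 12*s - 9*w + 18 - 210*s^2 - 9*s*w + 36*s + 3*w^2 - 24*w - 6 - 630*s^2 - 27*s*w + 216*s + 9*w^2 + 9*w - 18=-840*s^2 + 240*s + 12*w^2 + w*(-36*s - 24)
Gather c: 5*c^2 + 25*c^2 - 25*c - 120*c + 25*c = 30*c^2 - 120*c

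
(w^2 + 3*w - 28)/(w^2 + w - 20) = (w + 7)/(w + 5)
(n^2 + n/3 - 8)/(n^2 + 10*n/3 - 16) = (n + 3)/(n + 6)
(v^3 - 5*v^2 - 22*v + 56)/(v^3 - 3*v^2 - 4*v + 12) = (v^2 - 3*v - 28)/(v^2 - v - 6)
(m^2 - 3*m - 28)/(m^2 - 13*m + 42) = (m + 4)/(m - 6)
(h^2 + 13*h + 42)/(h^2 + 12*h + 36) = (h + 7)/(h + 6)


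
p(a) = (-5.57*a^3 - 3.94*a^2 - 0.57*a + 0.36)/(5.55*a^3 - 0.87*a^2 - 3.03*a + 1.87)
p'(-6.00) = 0.02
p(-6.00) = -0.88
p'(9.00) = 0.01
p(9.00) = -1.11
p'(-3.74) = 0.03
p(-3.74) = -0.83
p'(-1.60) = -0.10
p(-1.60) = -0.77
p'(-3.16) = 0.04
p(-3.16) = -0.80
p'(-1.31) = -0.56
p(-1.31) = -0.84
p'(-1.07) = -3.96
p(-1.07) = -1.22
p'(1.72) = 0.68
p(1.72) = -1.82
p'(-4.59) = 0.03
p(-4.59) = -0.85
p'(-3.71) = 0.03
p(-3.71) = -0.82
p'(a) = (-16.71*a^2 - 7.88*a - 0.57)/(5.55*a^3 - 0.87*a^2 - 3.03*a + 1.87) + (-16.65*a^2 + 1.74*a + 3.03)*(-5.57*a^3 - 3.94*a^2 - 0.57*a + 0.36)/(5.55*a^3 - 0.87*a^2 - 3.03*a + 1.87)^2 = (26.7129*a^4 + 40.0812*a^3 - 25.7994*a^2 - 14.1092*a + 0.0248999999999999)/(30.8025*a^6 - 9.657*a^5 - 32.8761*a^4 + 26.0292*a^3 + 5.9271*a^2 - 11.3322*a + 3.4969)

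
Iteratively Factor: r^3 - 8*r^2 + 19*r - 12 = (r - 4)*(r^2 - 4*r + 3) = (r - 4)*(r - 3)*(r - 1)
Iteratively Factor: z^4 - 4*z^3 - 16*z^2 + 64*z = (z - 4)*(z^3 - 16*z) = (z - 4)*(z + 4)*(z^2 - 4*z) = (z - 4)^2*(z + 4)*(z)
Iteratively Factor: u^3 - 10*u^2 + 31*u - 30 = (u - 5)*(u^2 - 5*u + 6) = (u - 5)*(u - 3)*(u - 2)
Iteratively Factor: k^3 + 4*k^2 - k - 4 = (k + 4)*(k^2 - 1) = (k + 1)*(k + 4)*(k - 1)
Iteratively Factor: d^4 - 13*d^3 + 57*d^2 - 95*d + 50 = (d - 2)*(d^3 - 11*d^2 + 35*d - 25) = (d - 2)*(d - 1)*(d^2 - 10*d + 25) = (d - 5)*(d - 2)*(d - 1)*(d - 5)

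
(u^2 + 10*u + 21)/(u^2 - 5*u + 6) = (u^2 + 10*u + 21)/(u^2 - 5*u + 6)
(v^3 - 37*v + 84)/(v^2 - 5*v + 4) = (v^2 + 4*v - 21)/(v - 1)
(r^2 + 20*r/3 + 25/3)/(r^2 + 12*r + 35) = (r + 5/3)/(r + 7)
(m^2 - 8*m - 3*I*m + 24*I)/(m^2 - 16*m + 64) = (m - 3*I)/(m - 8)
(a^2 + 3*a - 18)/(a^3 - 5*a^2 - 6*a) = (-a^2 - 3*a + 18)/(a*(-a^2 + 5*a + 6))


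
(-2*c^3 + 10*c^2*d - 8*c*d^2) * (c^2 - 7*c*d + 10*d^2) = -2*c^5 + 24*c^4*d - 98*c^3*d^2 + 156*c^2*d^3 - 80*c*d^4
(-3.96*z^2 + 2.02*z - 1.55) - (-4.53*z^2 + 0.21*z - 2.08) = 0.57*z^2 + 1.81*z + 0.53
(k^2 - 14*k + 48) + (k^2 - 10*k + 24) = 2*k^2 - 24*k + 72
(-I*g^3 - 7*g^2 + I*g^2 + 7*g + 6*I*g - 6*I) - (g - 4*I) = -I*g^3 - 7*g^2 + I*g^2 + 6*g + 6*I*g - 2*I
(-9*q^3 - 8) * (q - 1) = -9*q^4 + 9*q^3 - 8*q + 8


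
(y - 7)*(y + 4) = y^2 - 3*y - 28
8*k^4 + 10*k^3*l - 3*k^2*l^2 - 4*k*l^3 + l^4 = (-4*k + l)*(-2*k + l)*(k + l)^2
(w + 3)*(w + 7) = w^2 + 10*w + 21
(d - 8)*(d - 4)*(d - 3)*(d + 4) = d^4 - 11*d^3 + 8*d^2 + 176*d - 384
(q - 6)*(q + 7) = q^2 + q - 42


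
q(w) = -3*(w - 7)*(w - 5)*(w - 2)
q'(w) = -3*(w - 7)*(w - 5) - 3*(w - 7)*(w - 2) - 3*(w - 5)*(w - 2)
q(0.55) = 124.86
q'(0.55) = -133.52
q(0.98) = 74.05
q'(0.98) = -103.32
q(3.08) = -24.39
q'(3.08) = -3.66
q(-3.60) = 1531.49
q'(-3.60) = -596.04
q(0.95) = 77.18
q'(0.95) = -105.32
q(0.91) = 81.45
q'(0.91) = -108.01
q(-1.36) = 535.95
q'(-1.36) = -307.89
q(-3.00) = 1200.00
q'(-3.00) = -510.00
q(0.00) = 210.00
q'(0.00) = -177.00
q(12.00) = -1050.00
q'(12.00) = -465.00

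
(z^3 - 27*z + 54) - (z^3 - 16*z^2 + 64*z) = 16*z^2 - 91*z + 54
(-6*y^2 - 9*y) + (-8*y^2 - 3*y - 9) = -14*y^2 - 12*y - 9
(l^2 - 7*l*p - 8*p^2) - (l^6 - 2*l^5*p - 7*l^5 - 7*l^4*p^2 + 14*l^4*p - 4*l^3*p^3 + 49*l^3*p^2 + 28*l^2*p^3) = -l^6 + 2*l^5*p + 7*l^5 + 7*l^4*p^2 - 14*l^4*p + 4*l^3*p^3 - 49*l^3*p^2 - 28*l^2*p^3 + l^2 - 7*l*p - 8*p^2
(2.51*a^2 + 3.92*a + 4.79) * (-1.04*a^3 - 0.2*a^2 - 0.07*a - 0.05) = -2.6104*a^5 - 4.5788*a^4 - 5.9413*a^3 - 1.3579*a^2 - 0.5313*a - 0.2395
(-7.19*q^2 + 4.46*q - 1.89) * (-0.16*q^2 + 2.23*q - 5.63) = 1.1504*q^4 - 16.7473*q^3 + 50.7279*q^2 - 29.3245*q + 10.6407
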